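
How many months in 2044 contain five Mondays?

4

A month of length L has five Mondays iff its first Monday is on day ≤ L−28 (so day 1–3 in a 31-day month, 1–2 in a 30-day month, day 1 in a leap February).
Checking each month of 2044: Jan starts Fri (31d); Feb starts Mon (29d) ✓; Mar starts Tue (31d); Apr starts Fri (30d); May starts Sun (31d) ✓; Jun starts Wed (30d); Jul starts Fri (31d); Aug starts Mon (31d) ✓; Sep starts Thu (30d); Oct starts Sat (31d) ✓; Nov starts Tue (30d); Dec starts Thu (31d).
Five-Monday months: February, May, August, October → 4.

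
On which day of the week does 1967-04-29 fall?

Saturday

January 1, 1967 is a Sunday.
April 29 is day 119 of the year, i.e. 118 days after Jan 1.
118 mod 7 = 6, so advance 6 weekdays from Sunday: Saturday.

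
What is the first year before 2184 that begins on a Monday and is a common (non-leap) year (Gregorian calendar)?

Jan 1 advances by 2 weekdays after a leap year and by 1 after a common year.
2184: Jan 1 is Thursday (leap).
2183: Wednesday
2182: Tuesday
2181: Monday
2181 begins on a Monday and is a common year.

2181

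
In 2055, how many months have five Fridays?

5

A month of length L has five Fridays iff its first Friday is on day ≤ L−28 (so day 1–3 in a 31-day month, 1–2 in a 30-day month, day 1 in a leap February).
Checking each month of 2055: Jan starts Fri (31d) ✓; Feb starts Mon (28d); Mar starts Mon (31d); Apr starts Thu (30d) ✓; May starts Sat (31d); Jun starts Tue (30d); Jul starts Thu (31d) ✓; Aug starts Sun (31d); Sep starts Wed (30d); Oct starts Fri (31d) ✓; Nov starts Mon (30d); Dec starts Wed (31d) ✓.
Five-Friday months: January, April, July, October, December → 5.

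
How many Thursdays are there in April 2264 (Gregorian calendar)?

April 2264 has 30 days and begins on Friday.
The first Thursday is April 7.
Thursdays fall on 7, 14, 21, 28 — that's 4.

4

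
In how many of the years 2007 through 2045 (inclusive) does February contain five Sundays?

1

February has 28 days (29 in leap years); it has five Sundays when Sunday falls among the first (month-length − 28) days — i.e. when February 1 is Sunday in a leap year (never in a common year).
February 1 by year: 2007:Thu 2008:Fri 2009:Sun 2010:Mon 2011:Tue 2012:Wed 2013:Fri 2014:Sat 2015:Sun 2016:Mon 2017:Wed 2018:Thu 2019:Fri 2020:Sat 2021:Mon …(9 more)… 2031:Sat 2032:Sun✓ 2033:Tue 2034:Wed 2035:Thu 2036:Fri 2037:Sun 2038:Mon 2039:Tue 2040:Wed 2041:Fri 2042:Sat 2043:Sun 2044:Mon 2045:Wed
Years with five Sundays: 2032 → 1.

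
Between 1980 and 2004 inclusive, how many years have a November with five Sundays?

8

November has 30 days; it has five Sundays when Sunday falls among the first (month-length − 28) days — i.e. when November 1 is one of Sunday/Saturday.
November 1 by year: 1980:Sat✓ 1981:Sun✓ 1982:Mon 1983:Tue 1984:Thu 1985:Fri 1986:Sat✓ 1987:Sun✓ 1988:Tue 1989:Wed 1990:Thu 1991:Fri 1992:Sun✓ 1993:Mon 1994:Tue 1995:Wed 1996:Fri 1997:Sat✓ 1998:Sun✓ 1999:Mon 2000:Wed 2001:Thu 2002:Fri 2003:Sat✓ 2004:Mon
Years with five Sundays: 1980, 1981, 1986, 1987, 1992, 1997, 1998, 2003 → 8.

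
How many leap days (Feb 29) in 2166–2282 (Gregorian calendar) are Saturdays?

Leap years in 2166–2282: 28 of them.
Feb 29 weekday advances by 5 (mod 7) from one leap year to the next four years later (or differs when a century non-leap intervenes).
Leap-day weekdays: 2168:Mon 2172:Sat✓ 2176:Thu 2180:Tue 2184:Sun 2188:Fri 2192:Wed 2196:Mon 2204:Wed 2208:Mon 2212:Sat✓ 2216:Thu 2220:Tue 2224:Sun 2228:Fri 2232:Wed 2236:Mon 2240:Sat✓ 2244:Thu 2248:Tue 2252:Sun 2256:Fri 2260:Wed 2264:Mon 2268:Sat✓ 2272:Thu 2276:Tue 2280:Sun
Saturday: 2172, 2212, 2240, 2268 → 4.

4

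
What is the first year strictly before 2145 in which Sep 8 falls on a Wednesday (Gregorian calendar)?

2134

From one year to the next, a fixed date's weekday advances by 1, or by 2 when a Feb 29 lies between the two dates.
2145: September 8 is Wednesday.
2144: Tuesday (−1)
2143: Sunday (−2)
2142: Saturday (−1)
2141: Friday (−1)
2140: Thursday (−1)
2139: Tuesday (−2)
2138: Monday (−1)
2137: Sunday (−1)
2136: Saturday (−1)
2135: Thursday (−2)
2134: Wednesday (−1)
Sep 8 falls on a Wednesday in 2134.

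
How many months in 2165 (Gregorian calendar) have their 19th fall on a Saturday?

2

Check the 19th of each month of 2165: Jan 19: Sat, Feb 19: Tue, Mar 19: Tue, Apr 19: Fri, May 19: Sun, Jun 19: Wed, Jul 19: Fri, Aug 19: Mon, Sep 19: Thu, Oct 19: Sat, Nov 19: Tue, Dec 19: Thu.
Saturday occurs in January, October — 2 months.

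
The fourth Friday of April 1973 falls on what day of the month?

27

April 1, 1973 is a Sunday, so the first Friday is the 6th.
The fourth Friday is 6 + 21 = 27.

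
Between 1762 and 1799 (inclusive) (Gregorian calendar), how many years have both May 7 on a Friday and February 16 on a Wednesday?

0

Check each year's weekday for May 7 and February 16:
  1762: Fri/Tue  1763: Sat/Wed  1764: Mon/Thu  1765: Tue/Sat  1766: Wed/Sun  1767: Thu/Mon  1768: Sat/Tue  1769: Sun/Thu  1770: Mon/Fri  1771: Tue/Sat  1772: Thu/Sun  1773: Fri/Tue  1774: Sat/Wed  1775: Sun/Thu  …(10 more)…  1786: Sun/Thu  1787: Mon/Fri  1788: Wed/Sat  1789: Thu/Mon  1790: Fri/Tue  1791: Sat/Wed  1792: Mon/Thu  1793: Tue/Sat  1794: Wed/Sun  1795: Thu/Mon  1796: Sat/Tue  1797: Sun/Thu  1798: Mon/Fri  1799: Tue/Sat
Both conditions hold in: no year — 0.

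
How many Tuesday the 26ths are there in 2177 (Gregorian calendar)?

Check the 26th of each month of 2177: Jan 26: Sun, Feb 26: Wed, Mar 26: Wed, Apr 26: Sat, May 26: Mon, Jun 26: Thu, Jul 26: Sat, Aug 26: Tue, Sep 26: Fri, Oct 26: Sun, Nov 26: Wed, Dec 26: Fri.
Tuesday occurs in August — 1 month.

1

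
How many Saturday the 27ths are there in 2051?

Check the 27th of each month of 2051: Jan 27: Fri, Feb 27: Mon, Mar 27: Mon, Apr 27: Thu, May 27: Sat, Jun 27: Tue, Jul 27: Thu, Aug 27: Sun, Sep 27: Wed, Oct 27: Fri, Nov 27: Mon, Dec 27: Wed.
Saturday occurs in May — 1 month.

1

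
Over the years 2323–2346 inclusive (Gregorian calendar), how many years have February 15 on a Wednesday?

3

Track February 15's weekday year by year (advancing +1, or +2 across a Feb 29):
  2323: Thu  2324: Fri (+1)  2325: Sun (+2)  2326: Mon (+1)  2327: Tue (+1)
  2328: Wed (+1) ✓  2329: Fri (+2)  2330: Sat (+1)  2331: Sun (+1)  2332: Mon (+1)
  2333: Wed (+2) ✓  2334: Thu (+1)  2335: Fri (+1)  2336: Sat (+1)  2337: Mon (+2)
  2338: Tue (+1)  2339: Wed (+1) ✓  2340: Thu (+1)  2341: Sat (+2)  2342: Sun (+1)
  2343: Mon (+1)  2344: Tue (+1)  2345: Thu (+2)  2346: Fri (+1)
Wednesday years: 2328, 2333, 2339 — 3 in total.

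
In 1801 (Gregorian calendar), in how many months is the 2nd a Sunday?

1

Check the 2nd of each month of 1801: Jan 2: Fri, Feb 2: Mon, Mar 2: Mon, Apr 2: Thu, May 2: Sat, Jun 2: Tue, Jul 2: Thu, Aug 2: Sun, Sep 2: Wed, Oct 2: Fri, Nov 2: Mon, Dec 2: Wed.
Sunday occurs in August — 1 month.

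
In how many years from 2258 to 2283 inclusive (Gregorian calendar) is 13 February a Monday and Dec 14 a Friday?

Check each year's weekday for 13 February and Dec 14:
  2258: Sat/Tue  2259: Sun/Wed  2260: Mon/Fri ✓  2261: Wed/Sat  2262: Thu/Sun  2263: Fri/Mon  2264: Sat/Wed  2265: Mon/Thu  2266: Tue/Fri  2267: Wed/Sat  2268: Thu/Mon  2269: Sat/Tue  2270: Sun/Wed  2271: Mon/Thu  2272: Tue/Sat  2273: Thu/Sun  2274: Fri/Mon  2275: Sat/Tue  2276: Sun/Thu  2277: Tue/Fri  2278: Wed/Sat  2279: Thu/Sun  2280: Fri/Tue  2281: Sun/Wed  2282: Mon/Thu  2283: Tue/Fri
Both conditions hold in: 2260 — 1.

1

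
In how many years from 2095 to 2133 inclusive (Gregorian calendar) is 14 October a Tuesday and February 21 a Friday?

Check each year's weekday for 14 October and February 21:
  2095: Fri/Mon  2096: Sun/Tue  2097: Mon/Thu  2098: Tue/Fri ✓  2099: Wed/Sat  2100: Thu/Sun  2101: Fri/Mon  2102: Sat/Tue  2103: Sun/Wed  2104: Tue/Thu  2105: Wed/Sat  2106: Thu/Sun  2107: Fri/Mon  2108: Sun/Tue  …(11 more)…  2120: Mon/Wed  2121: Tue/Fri ✓  2122: Wed/Sat  2123: Thu/Sun  2124: Sat/Mon  2125: Sun/Wed  2126: Mon/Thu  2127: Tue/Fri ✓  2128: Thu/Sat  2129: Fri/Mon  2130: Sat/Tue  2131: Sun/Wed  2132: Tue/Thu  2133: Wed/Sat
Both conditions hold in: 2098, 2110, 2121, 2127 — 4.

4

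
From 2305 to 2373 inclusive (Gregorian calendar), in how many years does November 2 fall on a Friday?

10

Track November 2's weekday year by year (advancing +1, or +2 across a Feb 29):
  2305: Thu  2306: Fri (+1) ✓  2307: Sat (+1)  2308: Mon (+2)  2309: Tue (+1)
  2310: Wed (+1)  2311: Thu (+1)  2312: Sat (+2)  2313: Sun (+1)  2314: Mon (+1)
  2315: Tue (+1)  2316: Thu (+2)  2317: Fri (+1) ✓  2318: Sat (+1)  … (41 more years) …
  2360: Wed (+2)  2361: Thu (+1)  2362: Fri (+1) ✓  2363: Sat (+1)  2364: Mon (+2)
  2365: Tue (+1)  2366: Wed (+1)  2367: Thu (+1)  2368: Sat (+2)  2369: Sun (+1)
  2370: Mon (+1)  2371: Tue (+1)  2372: Thu (+2)  2373: Fri (+1) ✓
Friday years: 2306, 2317, 2323, 2328, 2334, 2345, 2351, 2356, 2362, 2373 — 10 in total.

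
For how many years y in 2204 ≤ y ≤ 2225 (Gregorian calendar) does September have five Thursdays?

6

September has 30 days; it has five Thursdays when Thursday falls among the first (month-length − 28) days — i.e. when September 1 is one of Thursday/Wednesday.
September 1 by year: 2204:Sat 2205:Sun 2206:Mon 2207:Tue 2208:Thu✓ 2209:Fri 2210:Sat 2211:Sun 2212:Tue 2213:Wed✓ 2214:Thu✓ 2215:Fri 2216:Sun 2217:Mon 2218:Tue 2219:Wed✓ 2220:Fri 2221:Sat 2222:Sun 2223:Mon 2224:Wed✓ 2225:Thu✓
Years with five Thursdays: 2208, 2213, 2214, 2219, 2224, 2225 → 6.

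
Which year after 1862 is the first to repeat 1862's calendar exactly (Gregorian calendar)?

Two years share a calendar iff Jan 1 falls on the same weekday and both are leap or both are common. 1862: Jan 1 is Wednesday, common year.
1863: Jan 1 Thursday, common
1864: Jan 1 Friday, leap
1865: Jan 1 Sunday, common
1866: Jan 1 Monday, common
1867: Jan 1 Tuesday, common
1868: Jan 1 Wednesday, leap
1869: Jan 1 Friday, common
1870: Jan 1 Saturday, common
1871: Jan 1 Sunday, common
1872: Jan 1 Monday, leap
1873: Jan 1 Wednesday, common
1873 matches on both conditions.

1873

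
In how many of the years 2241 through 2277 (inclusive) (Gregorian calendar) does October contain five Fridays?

October has 31 days; it has five Fridays when Friday falls among the first (month-length − 28) days — i.e. when October 1 is one of Friday/Thursday/Wednesday.
October 1 by year: 2241:Fri✓ 2242:Sat 2243:Sun 2244:Tue 2245:Wed✓ 2246:Thu✓ 2247:Fri✓ 2248:Sun 2249:Mon 2250:Tue 2251:Wed✓ 2252:Fri✓ 2253:Sat 2254:Sun 2255:Mon …(7 more)… 2263:Thu✓ 2264:Sat 2265:Sun 2266:Mon 2267:Tue 2268:Thu✓ 2269:Fri✓ 2270:Sat 2271:Sun 2272:Tue 2273:Wed✓ 2274:Thu✓ 2275:Fri✓ 2276:Sun 2277:Mon
Years with five Fridays: 2241, 2245, 2246, 2247, 2251, 2252, 2256, 2257, 2258, 2262, 2263, 2268, 2269, 2273, 2274, 2275 → 16.

16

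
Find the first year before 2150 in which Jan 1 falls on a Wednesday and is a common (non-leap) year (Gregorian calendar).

2149

Jan 1 advances by 2 weekdays after a leap year and by 1 after a common year.
2150: Jan 1 is Thursday.
2149: Wednesday
2149 begins on a Wednesday and is a common year.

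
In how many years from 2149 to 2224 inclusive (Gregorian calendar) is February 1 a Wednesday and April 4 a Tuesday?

Check each year's weekday for February 1 and April 4:
  2149: Sat/Fri  2150: Sun/Sat  2151: Mon/Sun  2152: Tue/Tue  2153: Thu/Wed  2154: Fri/Thu  2155: Sat/Fri  2156: Sun/Sun  2157: Tue/Mon  2158: Wed/Tue ✓  2159: Thu/Wed  2160: Fri/Fri  2161: Sun/Sat  2162: Mon/Sun  …(48 more)…  2211: Fri/Thu  2212: Sat/Sat  2213: Mon/Sun  2214: Tue/Mon  2215: Wed/Tue ✓  2216: Thu/Thu  2217: Sat/Fri  2218: Sun/Sat  2219: Mon/Sun  2220: Tue/Tue  2221: Thu/Wed  2222: Fri/Thu  2223: Sat/Fri  2224: Sun/Sun
Both conditions hold in: 2158, 2169, 2175, 2186, 2197, 2209, 2215 — 7.

7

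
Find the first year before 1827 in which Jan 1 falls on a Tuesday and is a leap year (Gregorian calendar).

1788

Jan 1 advances by 2 weekdays after a leap year and by 1 after a common year.
1827: Jan 1 is Monday.
1826: Sunday
1825: Saturday
1824: Thursday (leap)
1823: Wednesday
1822: Tuesday
1821: Monday
1820: Saturday (leap)
1819: Friday
1818: Thursday
1817: Wednesday
1816: Monday (leap)
1815: Sunday
1814: Saturday
1813: Friday
1812: Wednesday (leap)
1811: Tuesday
1810: Monday
1809: Sunday
1808: Friday (leap)
1807: Thursday
1806: Wednesday
1805: Tuesday
1804: Sunday (leap)
1803: Saturday
1802: Friday
1801: Thursday
1800: Wednesday
1799: Tuesday
1798: Monday
1797: Sunday
1796: Friday (leap)
1795: Thursday
1794: Wednesday
1793: Tuesday
1792: Sunday (leap)
1791: Saturday
1790: Friday
1789: Thursday
1788: Tuesday (leap)
1788 begins on a Tuesday and is a leap year.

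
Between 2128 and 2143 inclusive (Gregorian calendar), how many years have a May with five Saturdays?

May has 31 days; it has five Saturdays when Saturday falls among the first (month-length − 28) days — i.e. when May 1 is one of Saturday/Friday/Thursday.
May 1 by year: 2128:Sat✓ 2129:Sun 2130:Mon 2131:Tue 2132:Thu✓ 2133:Fri✓ 2134:Sat✓ 2135:Sun 2136:Tue 2137:Wed 2138:Thu✓ 2139:Fri✓ 2140:Sun 2141:Mon 2142:Tue 2143:Wed
Years with five Saturdays: 2128, 2132, 2133, 2134, 2138, 2139 → 6.

6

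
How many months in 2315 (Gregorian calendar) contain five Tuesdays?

A month of length L has five Tuesdays iff its first Tuesday is on day ≤ L−28 (so day 1–3 in a 31-day month, 1–2 in a 30-day month, day 1 in a leap February).
Checking each month of 2315: Jan starts Fri (31d); Feb starts Mon (28d); Mar starts Mon (31d) ✓; Apr starts Thu (30d); May starts Sat (31d); Jun starts Tue (30d) ✓; Jul starts Thu (31d); Aug starts Sun (31d) ✓; Sep starts Wed (30d); Oct starts Fri (31d); Nov starts Mon (30d) ✓; Dec starts Wed (31d).
Five-Tuesday months: March, June, August, November → 4.

4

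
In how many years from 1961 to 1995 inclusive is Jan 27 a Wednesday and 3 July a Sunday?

1

Check each year's weekday for Jan 27 and 3 July:
  1961: Fri/Mon  1962: Sat/Tue  1963: Sun/Wed  1964: Mon/Fri  1965: Wed/Sat  1966: Thu/Sun  1967: Fri/Mon  1968: Sat/Wed  1969: Mon/Thu  1970: Tue/Fri  1971: Wed/Sat  1972: Thu/Mon  1973: Sat/Tue  1974: Sun/Wed  …(7 more)…  1982: Wed/Sat  1983: Thu/Sun  1984: Fri/Tue  1985: Sun/Wed  1986: Mon/Thu  1987: Tue/Fri  1988: Wed/Sun ✓  1989: Fri/Mon  1990: Sat/Tue  1991: Sun/Wed  1992: Mon/Fri  1993: Wed/Sat  1994: Thu/Sun  1995: Fri/Mon
Both conditions hold in: 1988 — 1.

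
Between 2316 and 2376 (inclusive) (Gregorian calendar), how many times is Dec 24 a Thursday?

Track Dec 24's weekday year by year (advancing +1, or +2 across a Feb 29):
  2316: Sun  2317: Mon (+1)  2318: Tue (+1)  2319: Wed (+1)  2320: Fri (+2)
  2321: Sat (+1)  2322: Sun (+1)  2323: Mon (+1)  2324: Wed (+2)  2325: Thu (+1) ✓
  2326: Fri (+1)  2327: Sat (+1)  2328: Mon (+2)  2329: Tue (+1)  … (33 more years) …
  2363: Tue (+1)  2364: Thu (+2) ✓  2365: Fri (+1)  2366: Sat (+1)  2367: Sun (+1)
  2368: Tue (+2)  2369: Wed (+1)  2370: Thu (+1) ✓  2371: Fri (+1)  2372: Sun (+2)
  2373: Mon (+1)  2374: Tue (+1)  2375: Wed (+1)  2376: Fri (+2)
Thursday years: 2325, 2331, 2336, 2342, 2353, 2359, 2364, 2370 — 8 in total.

8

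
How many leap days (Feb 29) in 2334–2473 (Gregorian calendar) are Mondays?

5

Leap years in 2334–2473: 35 of them.
Feb 29 weekday advances by 5 (mod 7) from one leap year to the next four years later (or differs when a century non-leap intervenes).
Leap-day weekdays: 2336:Sat 2340:Thu 2344:Tue 2348:Sun 2352:Fri 2356:Wed 2360:Mon✓ 2364:Sat 2368:Thu 2372:Tue 2376:Sun 2380:Fri 2384:Wed …(9 more)… 2424:Thu 2428:Tue 2432:Sun 2436:Fri 2440:Wed 2444:Mon✓ 2448:Sat 2452:Thu 2456:Tue 2460:Sun 2464:Fri 2468:Wed 2472:Mon✓
Monday: 2360, 2388, 2416, 2444, 2472 → 5.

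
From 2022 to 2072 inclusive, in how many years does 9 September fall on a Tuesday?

Track 9 September's weekday year by year (advancing +1, or +2 across a Feb 29):
  2022: Fri  2023: Sat (+1)  2024: Mon (+2)  2025: Tue (+1) ✓  2026: Wed (+1)
  2027: Thu (+1)  2028: Sat (+2)  2029: Sun (+1)  2030: Mon (+1)  2031: Tue (+1) ✓
  2032: Thu (+2)  2033: Fri (+1)  2034: Sat (+1)  2035: Sun (+1)  … (23 more years) …
  2059: Tue (+1) ✓  2060: Thu (+2)  2061: Fri (+1)  2062: Sat (+1)  2063: Sun (+1)
  2064: Tue (+2) ✓  2065: Wed (+1)  2066: Thu (+1)  2067: Fri (+1)  2068: Sun (+2)
  2069: Mon (+1)  2070: Tue (+1) ✓  2071: Wed (+1)  2072: Fri (+2)
Tuesday years: 2025, 2031, 2036, 2042, 2053, 2059, 2064, 2070 — 8 in total.

8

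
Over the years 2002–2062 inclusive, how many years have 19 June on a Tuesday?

8

Track 19 June's weekday year by year (advancing +1, or +2 across a Feb 29):
  2002: Wed  2003: Thu (+1)  2004: Sat (+2)  2005: Sun (+1)  2006: Mon (+1)
  2007: Tue (+1) ✓  2008: Thu (+2)  2009: Fri (+1)  2010: Sat (+1)  2011: Sun (+1)
  2012: Tue (+2) ✓  2013: Wed (+1)  2014: Thu (+1)  2015: Fri (+1)  … (33 more years) …
  2049: Sat (+1)  2050: Sun (+1)  2051: Mon (+1)  2052: Wed (+2)  2053: Thu (+1)
  2054: Fri (+1)  2055: Sat (+1)  2056: Mon (+2)  2057: Tue (+1) ✓  2058: Wed (+1)
  2059: Thu (+1)  2060: Sat (+2)  2061: Sun (+1)  2062: Mon (+1)
Tuesday years: 2007, 2012, 2018, 2029, 2035, 2040, 2046, 2057 — 8 in total.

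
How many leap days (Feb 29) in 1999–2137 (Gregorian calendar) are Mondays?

4

Leap years in 1999–2137: 34 of them.
Feb 29 weekday advances by 5 (mod 7) from one leap year to the next four years later (or differs when a century non-leap intervenes).
Leap-day weekdays: 2000:Tue 2004:Sun 2008:Fri 2012:Wed 2016:Mon✓ 2020:Sat 2024:Thu 2028:Tue 2032:Sun 2036:Fri 2040:Wed 2044:Mon✓ 2048:Sat …(8 more)… 2084:Tue 2088:Sun 2092:Fri 2096:Wed 2104:Fri 2108:Wed 2112:Mon✓ 2116:Sat 2120:Thu 2124:Tue 2128:Sun 2132:Fri 2136:Wed
Monday: 2016, 2044, 2072, 2112 → 4.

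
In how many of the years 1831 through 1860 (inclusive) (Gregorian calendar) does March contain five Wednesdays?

13

March has 31 days; it has five Wednesdays when Wednesday falls among the first (month-length − 28) days — i.e. when March 1 is one of Wednesday/Tuesday/Monday.
March 1 by year: 1831:Tue✓ 1832:Thu 1833:Fri 1834:Sat 1835:Sun 1836:Tue✓ 1837:Wed✓ 1838:Thu 1839:Fri 1840:Sun 1841:Mon✓ 1842:Tue✓ 1843:Wed✓ 1844:Fri 1845:Sat 1846:Sun 1847:Mon✓ 1848:Wed✓ 1849:Thu 1850:Fri 1851:Sat 1852:Mon✓ 1853:Tue✓ 1854:Wed✓ 1855:Thu 1856:Sat 1857:Sun 1858:Mon✓ 1859:Tue✓ 1860:Thu
Years with five Wednesdays: 1831, 1836, 1837, 1841, 1842, 1843, 1847, 1848, 1852, 1853, 1854, 1858, 1859 → 13.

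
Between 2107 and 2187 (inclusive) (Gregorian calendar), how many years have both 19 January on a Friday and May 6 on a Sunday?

Check each year's weekday for 19 January and May 6:
  2107: Wed/Fri  2108: Thu/Sun  2109: Sat/Mon  2110: Sun/Tue  2111: Mon/Wed  2112: Tue/Fri  2113: Thu/Sat  2114: Fri/Sun ✓  2115: Sat/Mon  2116: Sun/Wed  2117: Tue/Thu  2118: Wed/Fri  2119: Thu/Sat  2120: Fri/Mon  …(53 more)…  2174: Wed/Fri  2175: Thu/Sat  2176: Fri/Mon  2177: Sun/Tue  2178: Mon/Wed  2179: Tue/Thu  2180: Wed/Sat  2181: Fri/Sun ✓  2182: Sat/Mon  2183: Sun/Tue  2184: Mon/Thu  2185: Wed/Fri  2186: Thu/Sat  2187: Fri/Sun ✓
Both conditions hold in: 2114, 2125, 2131, 2142, 2153, 2159, 2170, 2181, 2187 — 9.

9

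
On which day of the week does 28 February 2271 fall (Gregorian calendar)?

January 1, 2271 is a Sunday.
February 28 is day 59 of the year, i.e. 58 days after Jan 1.
58 mod 7 = 2, so advance 2 weekdays from Sunday: Tuesday.

Tuesday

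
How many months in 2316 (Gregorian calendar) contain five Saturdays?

A month of length L has five Saturdays iff its first Saturday is on day ≤ L−28 (so day 1–3 in a 31-day month, 1–2 in a 30-day month, day 1 in a leap February).
Checking each month of 2316: Jan starts Sat (31d) ✓; Feb starts Tue (29d); Mar starts Wed (31d); Apr starts Sat (30d) ✓; May starts Mon (31d); Jun starts Thu (30d); Jul starts Sat (31d) ✓; Aug starts Tue (31d); Sep starts Fri (30d) ✓; Oct starts Sun (31d); Nov starts Wed (30d); Dec starts Fri (31d) ✓.
Five-Saturday months: January, April, July, September, December → 5.

5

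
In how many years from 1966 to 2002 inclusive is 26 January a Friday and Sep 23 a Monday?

Check each year's weekday for 26 January and Sep 23:
  1966: Wed/Fri  1967: Thu/Sat  1968: Fri/Mon ✓  1969: Sun/Tue  1970: Mon/Wed  1971: Tue/Thu  1972: Wed/Sat  1973: Fri/Sun  1974: Sat/Mon  1975: Sun/Tue  1976: Mon/Thu  1977: Wed/Fri  1978: Thu/Sat  1979: Fri/Sun  …(9 more)…  1989: Thu/Sat  1990: Fri/Sun  1991: Sat/Mon  1992: Sun/Wed  1993: Tue/Thu  1994: Wed/Fri  1995: Thu/Sat  1996: Fri/Mon ✓  1997: Sun/Tue  1998: Mon/Wed  1999: Tue/Thu  2000: Wed/Sat  2001: Fri/Sun  2002: Sat/Mon
Both conditions hold in: 1968, 1996 — 2.

2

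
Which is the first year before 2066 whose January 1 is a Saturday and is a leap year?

Jan 1 advances by 2 weekdays after a leap year and by 1 after a common year.
2066: Jan 1 is Friday.
2065: Thursday
2064: Tuesday (leap)
2063: Monday
2062: Sunday
2061: Saturday
2060: Thursday (leap)
2059: Wednesday
2058: Tuesday
2057: Monday
2056: Saturday (leap)
2056 begins on a Saturday and is a leap year.

2056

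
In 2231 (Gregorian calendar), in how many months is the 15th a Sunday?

Check the 15th of each month of 2231: Jan 15: Sat, Feb 15: Tue, Mar 15: Tue, Apr 15: Fri, May 15: Sun, Jun 15: Wed, Jul 15: Fri, Aug 15: Mon, Sep 15: Thu, Oct 15: Sat, Nov 15: Tue, Dec 15: Thu.
Sunday occurs in May — 1 month.

1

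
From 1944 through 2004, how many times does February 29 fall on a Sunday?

3

Leap years in 1944–2004: 16 of them.
Feb 29 weekday advances by 5 (mod 7) from one leap year to the next four years later (or differs when a century non-leap intervenes).
Leap-day weekdays: 1944:Tue 1948:Sun✓ 1952:Fri 1956:Wed 1960:Mon 1964:Sat 1968:Thu 1972:Tue 1976:Sun✓ 1980:Fri 1984:Wed 1988:Mon 1992:Sat 1996:Thu 2000:Tue 2004:Sun✓
Sunday: 1948, 1976, 2004 → 3.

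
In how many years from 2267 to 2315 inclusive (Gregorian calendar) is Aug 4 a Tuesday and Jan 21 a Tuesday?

Check each year's weekday for Aug 4 and Jan 21:
  2267: Sun/Mon  2268: Tue/Tue ✓  2269: Wed/Thu  2270: Thu/Fri  2271: Fri/Sat  2272: Sun/Sun  2273: Mon/Tue  2274: Tue/Wed  2275: Wed/Thu  2276: Fri/Fri  2277: Sat/Sun  2278: Sun/Mon  2279: Mon/Tue  2280: Wed/Wed  …(21 more)…  2302: Mon/Tue  2303: Tue/Wed  2304: Thu/Thu  2305: Fri/Sat  2306: Sat/Sun  2307: Sun/Mon  2308: Tue/Tue ✓  2309: Wed/Thu  2310: Thu/Fri  2311: Fri/Sat  2312: Sun/Sun  2313: Mon/Tue  2314: Tue/Wed  2315: Wed/Thu
Both conditions hold in: 2268, 2296, 2308 — 3.

3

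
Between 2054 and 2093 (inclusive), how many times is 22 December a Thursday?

5

Track 22 December's weekday year by year (advancing +1, or +2 across a Feb 29):
  2054: Tue  2055: Wed (+1)  2056: Fri (+2)  2057: Sat (+1)  2058: Sun (+1)
  2059: Mon (+1)  2060: Wed (+2)  2061: Thu (+1) ✓  2062: Fri (+1)  2063: Sat (+1)
  2064: Mon (+2)  2065: Tue (+1)  2066: Wed (+1)  2067: Thu (+1) ✓  … (12 more years) …
  2080: Sun (+2)  2081: Mon (+1)  2082: Tue (+1)  2083: Wed (+1)  2084: Fri (+2)
  2085: Sat (+1)  2086: Sun (+1)  2087: Mon (+1)  2088: Wed (+2)  2089: Thu (+1) ✓
  2090: Fri (+1)  2091: Sat (+1)  2092: Mon (+2)  2093: Tue (+1)
Thursday years: 2061, 2067, 2072, 2078, 2089 — 5 in total.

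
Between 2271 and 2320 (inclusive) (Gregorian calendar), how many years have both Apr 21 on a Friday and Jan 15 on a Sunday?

6

Check each year's weekday for Apr 21 and Jan 15:
  2271: Fri/Sun ✓  2272: Sun/Mon  2273: Mon/Wed  2274: Tue/Thu  2275: Wed/Fri  2276: Fri/Sat  2277: Sat/Mon  2278: Sun/Tue  2279: Mon/Wed  2280: Wed/Thu  2281: Thu/Sat  2282: Fri/Sun ✓  2283: Sat/Mon  2284: Mon/Tue  …(22 more)…  2307: Sun/Tue  2308: Tue/Wed  2309: Wed/Fri  2310: Thu/Sat  2311: Fri/Sun ✓  2312: Sun/Mon  2313: Mon/Wed  2314: Tue/Thu  2315: Wed/Fri  2316: Fri/Sat  2317: Sat/Mon  2318: Sun/Tue  2319: Mon/Wed  2320: Wed/Thu
Both conditions hold in: 2271, 2282, 2293, 2299, 2305, 2311 — 6.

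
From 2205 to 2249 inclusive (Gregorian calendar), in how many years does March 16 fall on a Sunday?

Track March 16's weekday year by year (advancing +1, or +2 across a Feb 29):
  2205: Sat  2206: Sun (+1) ✓  2207: Mon (+1)  2208: Wed (+2)  2209: Thu (+1)
  2210: Fri (+1)  2211: Sat (+1)  2212: Mon (+2)  2213: Tue (+1)  2214: Wed (+1)
  2215: Thu (+1)  2216: Sat (+2)  2217: Sun (+1) ✓  2218: Mon (+1)  … (17 more years) …
  2236: Wed (+2)  2237: Thu (+1)  2238: Fri (+1)  2239: Sat (+1)  2240: Mon (+2)
  2241: Tue (+1)  2242: Wed (+1)  2243: Thu (+1)  2244: Sat (+2)  2245: Sun (+1) ✓
  2246: Mon (+1)  2247: Tue (+1)  2248: Thu (+2)  2249: Fri (+1)
Sunday years: 2206, 2217, 2223, 2228, 2234, 2245 — 6 in total.

6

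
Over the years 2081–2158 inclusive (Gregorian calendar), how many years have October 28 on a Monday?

Track October 28's weekday year by year (advancing +1, or +2 across a Feb 29):
  2081: Tue  2082: Wed (+1)  2083: Thu (+1)  2084: Sat (+2)  2085: Sun (+1)
  2086: Mon (+1) ✓  2087: Tue (+1)  2088: Thu (+2)  2089: Fri (+1)  2090: Sat (+1)
  2091: Sun (+1)  2092: Tue (+2)  2093: Wed (+1)  2094: Thu (+1)  … (50 more years) …
  2145: Thu (+1)  2146: Fri (+1)  2147: Sat (+1)  2148: Mon (+2) ✓  2149: Tue (+1)
  2150: Wed (+1)  2151: Thu (+1)  2152: Sat (+2)  2153: Sun (+1)  2154: Mon (+1) ✓
  2155: Tue (+1)  2156: Thu (+2)  2157: Fri (+1)  2158: Sat (+1)
Monday years: 2086, 2097, 2109, 2115, 2120, 2126, 2137, 2143, 2148, 2154 — 10 in total.

10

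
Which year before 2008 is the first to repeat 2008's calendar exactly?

1980

Two years share a calendar iff Jan 1 falls on the same weekday and both are leap or both are common. 2008: Jan 1 is Tuesday, leap year.
2007: Jan 1 Monday, common
2006: Jan 1 Sunday, common
2005: Jan 1 Saturday, common
2004: Jan 1 Thursday, leap
2003: Jan 1 Wednesday, common
2002: Jan 1 Tuesday, common
2001: Jan 1 Monday, common
2000: Jan 1 Saturday, leap
1999: Jan 1 Friday, common
1998: Jan 1 Thursday, common
1997: Jan 1 Wednesday, common
1996: Jan 1 Monday, leap
1995: Jan 1 Sunday, common
1994: Jan 1 Saturday, common
1993: Jan 1 Friday, common
1992: Jan 1 Wednesday, leap
1991: Jan 1 Tuesday, common
1990: Jan 1 Monday, common
1989: Jan 1 Sunday, common
1988: Jan 1 Friday, leap
1987: Jan 1 Thursday, common
1986: Jan 1 Wednesday, common
1985: Jan 1 Tuesday, common
1984: Jan 1 Sunday, leap
1983: Jan 1 Saturday, common
1982: Jan 1 Friday, common
1981: Jan 1 Thursday, common
1980: Jan 1 Tuesday, leap
1980 matches on both conditions.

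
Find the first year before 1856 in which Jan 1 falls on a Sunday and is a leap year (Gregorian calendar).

1832

Jan 1 advances by 2 weekdays after a leap year and by 1 after a common year.
1856: Jan 1 is Tuesday (leap).
1855: Monday
1854: Sunday
1853: Saturday
1852: Thursday (leap)
1851: Wednesday
1850: Tuesday
1849: Monday
1848: Saturday (leap)
1847: Friday
1846: Thursday
1845: Wednesday
1844: Monday (leap)
1843: Sunday
1842: Saturday
1841: Friday
1840: Wednesday (leap)
1839: Tuesday
1838: Monday
1837: Sunday
1836: Friday (leap)
1835: Thursday
1834: Wednesday
1833: Tuesday
1832: Sunday (leap)
1832 begins on a Sunday and is a leap year.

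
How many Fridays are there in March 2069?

March 2069 has 31 days and begins on Friday.
The first Friday is March 1.
Fridays fall on 1, 8, 15, 22, 29 — that's 5.

5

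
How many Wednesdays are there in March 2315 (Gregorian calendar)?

5

March 2315 has 31 days and begins on Monday.
The first Wednesday is March 3.
Wednesdays fall on 3, 10, 17, 24, 31 — that's 5.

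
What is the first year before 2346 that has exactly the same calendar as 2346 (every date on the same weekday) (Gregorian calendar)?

Two years share a calendar iff Jan 1 falls on the same weekday and both are leap or both are common. 2346: Jan 1 is Tuesday, common year.
2345: Jan 1 Monday, common
2344: Jan 1 Saturday, leap
2343: Jan 1 Friday, common
2342: Jan 1 Thursday, common
2341: Jan 1 Wednesday, common
2340: Jan 1 Monday, leap
2339: Jan 1 Sunday, common
2338: Jan 1 Saturday, common
2337: Jan 1 Friday, common
2336: Jan 1 Wednesday, leap
2335: Jan 1 Tuesday, common
2335 matches on both conditions.

2335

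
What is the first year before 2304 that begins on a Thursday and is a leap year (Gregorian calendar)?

2280

Jan 1 advances by 2 weekdays after a leap year and by 1 after a common year.
2304: Jan 1 is Friday (leap).
2303: Thursday
2302: Wednesday
2301: Tuesday
2300: Monday
2299: Sunday
2298: Saturday
2297: Friday
2296: Wednesday (leap)
2295: Tuesday
2294: Monday
2293: Sunday
2292: Friday (leap)
2291: Thursday
2290: Wednesday
2289: Tuesday
2288: Sunday (leap)
2287: Saturday
2286: Friday
2285: Thursday
2284: Tuesday (leap)
2283: Monday
2282: Sunday
2281: Saturday
2280: Thursday (leap)
2280 begins on a Thursday and is a leap year.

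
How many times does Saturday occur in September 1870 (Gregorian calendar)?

4

September 1870 has 30 days and begins on Thursday.
The first Saturday is September 3.
Saturdays fall on 3, 10, 17, 24 — that's 4.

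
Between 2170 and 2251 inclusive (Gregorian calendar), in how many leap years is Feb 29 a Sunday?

2

Leap years in 2170–2251: 19 of them.
Feb 29 weekday advances by 5 (mod 7) from one leap year to the next four years later (or differs when a century non-leap intervenes).
Leap-day weekdays: 2172:Sat 2176:Thu 2180:Tue 2184:Sun✓ 2188:Fri 2192:Wed 2196:Mon 2204:Wed 2208:Mon 2212:Sat 2216:Thu 2220:Tue 2224:Sun✓ 2228:Fri 2232:Wed 2236:Mon 2240:Sat 2244:Thu 2248:Tue
Sunday: 2184, 2224 → 2.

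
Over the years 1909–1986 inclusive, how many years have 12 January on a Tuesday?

Track 12 January's weekday year by year (advancing +1, or +2 across a Feb 29):
  1909: Tue ✓  1910: Wed (+1)  1911: Thu (+1)  1912: Fri (+1)  1913: Sun (+2)
  1914: Mon (+1)  1915: Tue (+1) ✓  1916: Wed (+1)  1917: Fri (+2)  1918: Sat (+1)
  1919: Sun (+1)  1920: Mon (+1)  1921: Wed (+2)  1922: Thu (+1)  … (50 more years) …
  1973: Fri (+2)  1974: Sat (+1)  1975: Sun (+1)  1976: Mon (+1)  1977: Wed (+2)
  1978: Thu (+1)  1979: Fri (+1)  1980: Sat (+1)  1981: Mon (+2)  1982: Tue (+1) ✓
  1983: Wed (+1)  1984: Thu (+1)  1985: Sat (+2)  1986: Sun (+1)
Tuesday years: 1909, 1915, 1926, 1932, 1937, 1943, 1954, 1960, 1965, 1971, 1982 — 11 in total.

11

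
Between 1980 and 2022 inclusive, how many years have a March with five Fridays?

March has 31 days; it has five Fridays when Friday falls among the first (month-length − 28) days — i.e. when March 1 is one of Friday/Thursday/Wednesday.
March 1 by year: 1980:Sat 1981:Sun 1982:Mon 1983:Tue 1984:Thu✓ 1985:Fri✓ 1986:Sat 1987:Sun 1988:Tue 1989:Wed✓ 1990:Thu✓ 1991:Fri✓ 1992:Sun 1993:Mon 1994:Tue …(13 more)… 2008:Sat 2009:Sun 2010:Mon 2011:Tue 2012:Thu✓ 2013:Fri✓ 2014:Sat 2015:Sun 2016:Tue 2017:Wed✓ 2018:Thu✓ 2019:Fri✓ 2020:Sun 2021:Mon 2022:Tue
Years with five Fridays: 1984, 1985, 1989, 1990, 1991, 1995, 1996, 2000, 2001, 2002, 2006, 2007, 2012, 2013, 2017, 2018, 2019 → 17.

17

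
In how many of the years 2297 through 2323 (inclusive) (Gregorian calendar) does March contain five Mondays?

March has 31 days; it has five Mondays when Monday falls among the first (month-length − 28) days — i.e. when March 1 is one of Monday/Sunday/Saturday.
March 1 by year: 2297:Mon✓ 2298:Tue 2299:Wed 2300:Thu 2301:Fri 2302:Sat✓ 2303:Sun✓ 2304:Tue 2305:Wed 2306:Thu 2307:Fri 2308:Sun✓ 2309:Mon✓ 2310:Tue 2311:Wed 2312:Fri 2313:Sat✓ 2314:Sun✓ 2315:Mon✓ 2316:Wed 2317:Thu 2318:Fri 2319:Sat✓ 2320:Mon✓ 2321:Tue 2322:Wed 2323:Thu
Years with five Mondays: 2297, 2302, 2303, 2308, 2309, 2313, 2314, 2315, 2319, 2320 → 10.

10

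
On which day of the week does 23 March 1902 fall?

January 1, 1902 is a Wednesday.
March 23 is day 82 of the year, i.e. 81 days after Jan 1.
81 mod 7 = 4, so advance 4 weekdays from Wednesday: Sunday.

Sunday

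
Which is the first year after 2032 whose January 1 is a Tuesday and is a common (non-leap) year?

Jan 1 advances by 2 weekdays after a leap year and by 1 after a common year.
2032: Jan 1 is Thursday (leap).
2033: Saturday
2034: Sunday
2035: Monday
2036: Tuesday (leap)
2037: Thursday
2038: Friday
2039: Saturday
2040: Sunday (leap)
2041: Tuesday
2041 begins on a Tuesday and is a common year.

2041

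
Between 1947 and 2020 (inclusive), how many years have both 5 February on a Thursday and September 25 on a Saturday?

3

Check each year's weekday for 5 February and September 25:
  1947: Wed/Thu  1948: Thu/Sat ✓  1949: Sat/Sun  1950: Sun/Mon  1951: Mon/Tue  1952: Tue/Thu  1953: Thu/Fri  1954: Fri/Sat  1955: Sat/Sun  1956: Sun/Tue  1957: Tue/Wed  1958: Wed/Thu  1959: Thu/Fri  1960: Fri/Sun  …(46 more)…  2007: Mon/Tue  2008: Tue/Thu  2009: Thu/Fri  2010: Fri/Sat  2011: Sat/Sun  2012: Sun/Tue  2013: Tue/Wed  2014: Wed/Thu  2015: Thu/Fri  2016: Fri/Sun  2017: Sun/Mon  2018: Mon/Tue  2019: Tue/Wed  2020: Wed/Fri
Both conditions hold in: 1948, 1976, 2004 — 3.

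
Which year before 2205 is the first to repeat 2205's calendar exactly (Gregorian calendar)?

2199

Two years share a calendar iff Jan 1 falls on the same weekday and both are leap or both are common. 2205: Jan 1 is Tuesday, common year.
2204: Jan 1 Sunday, leap
2203: Jan 1 Saturday, common
2202: Jan 1 Friday, common
2201: Jan 1 Thursday, common
2200: Jan 1 Wednesday, common
2199: Jan 1 Tuesday, common
2199 matches on both conditions.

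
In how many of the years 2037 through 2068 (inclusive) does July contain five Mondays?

July has 31 days; it has five Mondays when Monday falls among the first (month-length − 28) days — i.e. when July 1 is one of Monday/Sunday/Saturday.
July 1 by year: 2037:Wed 2038:Thu 2039:Fri 2040:Sun✓ 2041:Mon✓ 2042:Tue 2043:Wed 2044:Fri 2045:Sat✓ 2046:Sun✓ 2047:Mon✓ 2048:Wed 2049:Thu 2050:Fri 2051:Sat✓ 2052:Mon✓ 2053:Tue 2054:Wed 2055:Thu 2056:Sat✓ 2057:Sun✓ 2058:Mon✓ 2059:Tue 2060:Thu 2061:Fri 2062:Sat✓ 2063:Sun✓ 2064:Tue 2065:Wed 2066:Thu 2067:Fri 2068:Sun✓
Years with five Mondays: 2040, 2041, 2045, 2046, 2047, 2051, 2052, 2056, 2057, 2058, 2062, 2063, 2068 → 13.

13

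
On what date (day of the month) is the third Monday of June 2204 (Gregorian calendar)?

June 1, 2204 is a Friday, so the first Monday is the 4th.
The third Monday is 4 + 14 = 18.

18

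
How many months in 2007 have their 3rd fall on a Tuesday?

Check the 3rd of each month of 2007: Jan 3: Wed, Feb 3: Sat, Mar 3: Sat, Apr 3: Tue, May 3: Thu, Jun 3: Sun, Jul 3: Tue, Aug 3: Fri, Sep 3: Mon, Oct 3: Wed, Nov 3: Sat, Dec 3: Mon.
Tuesday occurs in April, July — 2 months.

2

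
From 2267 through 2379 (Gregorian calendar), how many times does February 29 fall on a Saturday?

Leap years in 2267–2379: 27 of them.
Feb 29 weekday advances by 5 (mod 7) from one leap year to the next four years later (or differs when a century non-leap intervenes).
Leap-day weekdays: 2268:Sat✓ 2272:Thu 2276:Tue 2280:Sun 2284:Fri 2288:Wed 2292:Mon 2296:Sat✓ 2304:Mon 2308:Sat✓ 2312:Thu 2316:Tue 2320:Sun 2324:Fri 2328:Wed 2332:Mon 2336:Sat✓ 2340:Thu 2344:Tue 2348:Sun 2352:Fri 2356:Wed 2360:Mon 2364:Sat✓ 2368:Thu 2372:Tue 2376:Sun
Saturday: 2268, 2296, 2308, 2336, 2364 → 5.

5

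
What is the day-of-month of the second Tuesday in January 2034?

10

January 1, 2034 is a Sunday, so the first Tuesday is the 3rd.
The second Tuesday is 3 + 7 = 10.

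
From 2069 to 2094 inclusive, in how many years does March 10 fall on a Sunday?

Track March 10's weekday year by year (advancing +1, or +2 across a Feb 29):
  2069: Sun ✓  2070: Mon (+1)  2071: Tue (+1)  2072: Thu (+2)  2073: Fri (+1)
  2074: Sat (+1)  2075: Sun (+1) ✓  2076: Tue (+2)  2077: Wed (+1)  2078: Thu (+1)
  2079: Fri (+1)  2080: Sun (+2) ✓  2081: Mon (+1)  2082: Tue (+1)  2083: Wed (+1)
  2084: Fri (+2)  2085: Sat (+1)  2086: Sun (+1) ✓  2087: Mon (+1)  2088: Wed (+2)
  2089: Thu (+1)  2090: Fri (+1)  2091: Sat (+1)  2092: Mon (+2)  2093: Tue (+1)
  2094: Wed (+1)
Sunday years: 2069, 2075, 2080, 2086 — 4 in total.

4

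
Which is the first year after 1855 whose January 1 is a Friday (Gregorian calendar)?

1858

Jan 1 advances by 2 weekdays after a leap year and by 1 after a common year.
1855: Jan 1 is Monday.
1856: Tuesday (leap)
1857: Thursday
1858: Friday
1858 begins on a Friday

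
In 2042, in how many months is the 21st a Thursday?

Check the 21st of each month of 2042: Jan 21: Tue, Feb 21: Fri, Mar 21: Fri, Apr 21: Mon, May 21: Wed, Jun 21: Sat, Jul 21: Mon, Aug 21: Thu, Sep 21: Sun, Oct 21: Tue, Nov 21: Fri, Dec 21: Sun.
Thursday occurs in August — 1 month.

1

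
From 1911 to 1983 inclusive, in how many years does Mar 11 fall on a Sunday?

10

Track Mar 11's weekday year by year (advancing +1, or +2 across a Feb 29):
  1911: Sat  1912: Mon (+2)  1913: Tue (+1)  1914: Wed (+1)  1915: Thu (+1)
  1916: Sat (+2)  1917: Sun (+1) ✓  1918: Mon (+1)  1919: Tue (+1)  1920: Thu (+2)
  1921: Fri (+1)  1922: Sat (+1)  1923: Sun (+1) ✓  1924: Tue (+2)  … (45 more years) …
  1970: Wed (+1)  1971: Thu (+1)  1972: Sat (+2)  1973: Sun (+1) ✓  1974: Mon (+1)
  1975: Tue (+1)  1976: Thu (+2)  1977: Fri (+1)  1978: Sat (+1)  1979: Sun (+1) ✓
  1980: Tue (+2)  1981: Wed (+1)  1982: Thu (+1)  1983: Fri (+1)
Sunday years: 1917, 1923, 1928, 1934, 1945, 1951, 1956, 1962, 1973, 1979 — 10 in total.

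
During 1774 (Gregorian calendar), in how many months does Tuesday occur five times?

A month of length L has five Tuesdays iff its first Tuesday is on day ≤ L−28 (so day 1–3 in a 31-day month, 1–2 in a 30-day month, day 1 in a leap February).
Checking each month of 1774: Jan starts Sat (31d); Feb starts Tue (28d); Mar starts Tue (31d) ✓; Apr starts Fri (30d); May starts Sun (31d) ✓; Jun starts Wed (30d); Jul starts Fri (31d); Aug starts Mon (31d) ✓; Sep starts Thu (30d); Oct starts Sat (31d); Nov starts Tue (30d) ✓; Dec starts Thu (31d).
Five-Tuesday months: March, May, August, November → 4.

4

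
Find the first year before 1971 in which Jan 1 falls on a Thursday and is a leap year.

Jan 1 advances by 2 weekdays after a leap year and by 1 after a common year.
1971: Jan 1 is Friday.
1970: Thursday
1969: Wednesday
1968: Monday (leap)
1967: Sunday
1966: Saturday
1965: Friday
1964: Wednesday (leap)
1963: Tuesday
1962: Monday
1961: Sunday
1960: Friday (leap)
1959: Thursday
1958: Wednesday
1957: Tuesday
1956: Sunday (leap)
1955: Saturday
1954: Friday
1953: Thursday
1952: Tuesday (leap)
1951: Monday
1950: Sunday
1949: Saturday
1948: Thursday (leap)
1948 begins on a Thursday and is a leap year.

1948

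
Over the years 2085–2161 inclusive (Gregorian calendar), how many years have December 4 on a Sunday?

11

Track December 4's weekday year by year (advancing +1, or +2 across a Feb 29):
  2085: Tue  2086: Wed (+1)  2087: Thu (+1)  2088: Sat (+2)  2089: Sun (+1) ✓
  2090: Mon (+1)  2091: Tue (+1)  2092: Thu (+2)  2093: Fri (+1)  2094: Sat (+1)
  2095: Sun (+1) ✓  2096: Tue (+2)  2097: Wed (+1)  2098: Thu (+1)  … (49 more years) …
  2148: Wed (+2)  2149: Thu (+1)  2150: Fri (+1)  2151: Sat (+1)  2152: Mon (+2)
  2153: Tue (+1)  2154: Wed (+1)  2155: Thu (+1)  2156: Sat (+2)  2157: Sun (+1) ✓
  2158: Mon (+1)  2159: Tue (+1)  2160: Thu (+2)  2161: Fri (+1)
Sunday years: 2089, 2095, 2101, 2107, 2112, 2118, 2129, 2135, 2140, 2146, 2157 — 11 in total.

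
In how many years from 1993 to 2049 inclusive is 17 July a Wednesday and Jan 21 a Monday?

6

Check each year's weekday for 17 July and Jan 21:
  1993: Sat/Thu  1994: Sun/Fri  1995: Mon/Sat  1996: Wed/Sun  1997: Thu/Tue  1998: Fri/Wed  1999: Sat/Thu  2000: Mon/Fri  2001: Tue/Sun  2002: Wed/Mon ✓  2003: Thu/Tue  2004: Sat/Wed  2005: Sun/Fri  2006: Mon/Sat  …(29 more)…  2036: Thu/Mon  2037: Fri/Wed  2038: Sat/Thu  2039: Sun/Fri  2040: Tue/Sat  2041: Wed/Mon ✓  2042: Thu/Tue  2043: Fri/Wed  2044: Sun/Thu  2045: Mon/Sat  2046: Tue/Sun  2047: Wed/Mon ✓  2048: Fri/Tue  2049: Sat/Thu
Both conditions hold in: 2002, 2013, 2019, 2030, 2041, 2047 — 6.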